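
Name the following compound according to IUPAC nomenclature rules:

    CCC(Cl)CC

3-chloropentane

The longest carbon chain is 5 atoms: the parent is pentane.
Both numbering directions give the same locant set; either may be used.
With this numbering: a chloro group at C-3.
The name is 3-chloropentane.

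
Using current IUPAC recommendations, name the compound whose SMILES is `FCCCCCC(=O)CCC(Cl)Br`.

1-bromo-1-chloro-9-fluorononan-4-one

The longest carbon chain that includes the carbonyl has 9 carbons, so the parent hydride is nonane.
The principal characteristic group is a ketone (C=O on an internal carbon), named with the suffix -one.
Choose the numbering such that numbering from this end puts the carbonyl group at C-4 rather than C-6.
With this numbering: the carbonyl at C-4; a bromo group at C-1; a chloro group at C-1; a fluoro group at C-9.
The substituents are ordered alphabetically, ignoring any di-/tri- multipliers.
Assembling the pieces gives 1-bromo-1-chloro-9-fluorononan-4-one.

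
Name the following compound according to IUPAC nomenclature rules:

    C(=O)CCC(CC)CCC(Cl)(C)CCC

7-chloro-4-ethyl-7-methyldecanal

The longest carbon chain that includes the –CHO group has 10 carbons, so the parent hydride is decane.
An aldehyde (terminal –CHO) is the principal characteristic group, giving the suffix -al.
Choose the numbering such that the aldehyde carbon is C-1 by definition.
That gives a chloro group at C-7; an ethyl group at C-4; a methyl group at C-7.
Substituent prefixes are cited in alphabetical order (multiplying prefixes like di-/tri- are ignored for ordering).
Assembling the pieces gives 7-chloro-4-ethyl-7-methyldecanal.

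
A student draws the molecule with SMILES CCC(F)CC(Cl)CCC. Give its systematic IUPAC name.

5-chloro-3-fluorooctane

The longest carbon chain is 8 atoms: the parent is octane.
Choose the numbering such that the substituent locant set {3,5} is lower than {4,6} at the first point of difference.
With this numbering: a chloro group at C-5; a fluoro group at C-3.
Prefixes are listed alphabetically: chloro, fluoro.
The name is 5-chloro-3-fluorooctane.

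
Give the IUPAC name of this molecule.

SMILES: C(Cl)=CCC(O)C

The longest carbon chain that includes the –OH group and the multiple bond has 5 carbons, so the parent hydride is pentane.
The principal characteristic group is an alcohol (–OH), named with the suffix -ol.
The chain contains a C=C double bond, so the unsaturation ending is -ene.
Choose the numbering such that numbering from this end puts the hydroxyl group at C-2 rather than C-4.
That gives the hydroxyl at C-2; the double bond between C-4 and C-5; a chloro group at C-5.
Putting it together: 5-chloropent-4-en-2-ol.

5-chloropent-4-en-2-ol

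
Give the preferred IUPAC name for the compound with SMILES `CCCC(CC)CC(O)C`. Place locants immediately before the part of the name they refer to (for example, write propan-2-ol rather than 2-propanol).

The longest carbon chain that includes the –OH group has 7 carbons, so the parent hydride is heptane.
The highest-priority functional group is an alcohol (–OH), so the name ends in -ol.
Number the chain so that numbering from this end puts the hydroxyl group at C-2 rather than C-6.
With this numbering: the hydroxyl at C-2; an ethyl group at C-4.
Assembling the pieces gives 4-ethylheptan-2-ol.

4-ethylheptan-2-ol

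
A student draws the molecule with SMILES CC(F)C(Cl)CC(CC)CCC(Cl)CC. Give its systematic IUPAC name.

The parent chain contains 10 carbons (decane).
Number the chain so that the substituent locant set {2,3,5,8} is lower than {3,6,8,9} at the first point of difference.
That gives chloro groups at C-3 and C-8; an ethyl group at C-5; a fluoro group at C-2.
Substituent prefixes are cited in alphabetical order (multiplying prefixes like di-/tri- are ignored for ordering).
The name is 3,8-dichloro-5-ethyl-2-fluorodecane.

3,8-dichloro-5-ethyl-2-fluorodecane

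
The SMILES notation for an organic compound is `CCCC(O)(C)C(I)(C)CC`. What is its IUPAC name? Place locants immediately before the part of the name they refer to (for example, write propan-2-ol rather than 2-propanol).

The longest chain bearing the –OH group is 7 carbons long (heptane).
The highest-priority functional group is an alcohol (–OH), so the name ends in -ol.
The numbering direction is chosen so that the substituent locant set {3,3,4} is lower than {4,5,5} at the first point of difference.
That gives the hydroxyl at C-4; an iodo group at C-3; methyl groups at C-3 and C-4.
The substituents are ordered alphabetically, ignoring any di-/tri- multipliers.
The name is 3-iodo-3,4-dimethylheptan-4-ol.

3-iodo-3,4-dimethylheptan-4-ol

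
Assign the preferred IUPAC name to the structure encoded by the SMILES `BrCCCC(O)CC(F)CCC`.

Counting along the main chain through the –OH group gives 9 carbons: the parent is nonane.
An alcohol (–OH) is the principal characteristic group, giving the suffix -ol.
The numbering direction is chosen so that numbering from this end puts the hydroxyl group at C-4 rather than C-6.
With this numbering: the hydroxyl at C-4; a bromo group at C-1; a fluoro group at C-6.
Prefixes are listed alphabetically: bromo, fluoro.
The name is 1-bromo-6-fluorononan-4-ol.

1-bromo-6-fluorononan-4-ol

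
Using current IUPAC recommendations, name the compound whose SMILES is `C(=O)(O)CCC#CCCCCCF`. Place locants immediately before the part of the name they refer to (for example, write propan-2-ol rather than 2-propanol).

Counting along the main chain through the –COOH group and the multiple bond gives 10 carbons: the parent is decane.
The highest-priority functional group is a carboxylic acid (terminal –COOH), so the name ends in -oic acid.
There is one C≡C triple bond, indicated by the ending -yne.
Number the chain so that the carboxylic acid carbon is C-1 by definition.
With this numbering: the triple bond between C-4 and C-5; a fluoro group at C-10.
Putting it together: 10-fluorodec-4-ynoic acid.

10-fluorodec-4-ynoic acid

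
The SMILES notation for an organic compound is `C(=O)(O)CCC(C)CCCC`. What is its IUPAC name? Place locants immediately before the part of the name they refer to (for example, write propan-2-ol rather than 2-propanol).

4-methyloctanoic acid

The longest carbon chain that includes the –COOH group has 8 carbons, so the parent hydride is octane.
The highest-priority functional group is a carboxylic acid (terminal –COOH), so the name ends in -oic acid.
Number the chain so that the carboxylic acid carbon is C-1 by definition.
With this numbering: a methyl group at C-4.
Putting it together: 4-methyloctanoic acid.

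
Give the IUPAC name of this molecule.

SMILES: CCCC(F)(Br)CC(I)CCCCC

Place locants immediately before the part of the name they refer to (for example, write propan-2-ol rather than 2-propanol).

4-bromo-4-fluoro-6-iodoundecane

The parent chain contains 11 carbons (undecane).
Choose the numbering such that the substituent locant set {4,4,6} is lower than {6,8,8} at the first point of difference.
With this numbering: a bromo group at C-4; a fluoro group at C-4; an iodo group at C-6.
Substituent prefixes are cited in alphabetical order (multiplying prefixes like di-/tri- are ignored for ordering).
The name is 4-bromo-4-fluoro-6-iodoundecane.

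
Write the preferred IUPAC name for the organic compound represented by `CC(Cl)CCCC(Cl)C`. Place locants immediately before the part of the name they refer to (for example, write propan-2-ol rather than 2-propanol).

2,6-dichloroheptane

The parent chain contains 7 carbons (heptane).
The molecule is symmetric, so either numbering direction gives the same locants.
With this numbering: chloro groups at C-2 and C-6.
Putting it together: 2,6-dichloroheptane.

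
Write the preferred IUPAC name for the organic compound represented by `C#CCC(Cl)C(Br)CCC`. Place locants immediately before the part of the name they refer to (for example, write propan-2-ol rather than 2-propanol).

The longest carbon chain that includes the multiple bond has 8 carbons, so the parent hydride is octane.
The chain contains a C≡C triple bond, so the unsaturation ending is -yne.
Choose the numbering such that numbering from this end puts the triple bond at C-1 rather than C-7.
That gives the triple bond between C-1 and C-2; a bromo group at C-5; a chloro group at C-4.
Prefixes are listed alphabetically: bromo, chloro.
Putting it together: 5-bromo-4-chlorooct-1-yne.

5-bromo-4-chlorooct-1-yne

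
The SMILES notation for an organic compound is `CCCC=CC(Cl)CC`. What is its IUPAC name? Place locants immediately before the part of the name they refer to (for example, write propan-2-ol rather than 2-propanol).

The longest carbon chain that includes the multiple bond has 8 carbons, so the parent hydride is octane.
The chain contains a C=C double bond, so the unsaturation ending is -ene.
Choose the numbering such that the substituent locant set {3} is lower than {6} at the first point of difference.
That gives the double bond between C-4 and C-5; a chloro group at C-3.
The name is 3-chlorooct-4-ene.

3-chlorooct-4-ene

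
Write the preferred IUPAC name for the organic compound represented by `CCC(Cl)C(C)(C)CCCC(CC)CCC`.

3-chloro-8-ethyl-4,4-dimethylundecane

The longest carbon chain is 11 atoms: the parent is undecane.
The numbering direction is chosen so that the substituent locant set {3,4,4,8} is lower than {4,8,8,9} at the first point of difference.
This places a chloro group at C-3; an ethyl group at C-8; two methyl groups at C-4.
Prefixes are listed alphabetically: chloro, ethyl, methyl.
Assembling the pieces gives 3-chloro-8-ethyl-4,4-dimethylundecane.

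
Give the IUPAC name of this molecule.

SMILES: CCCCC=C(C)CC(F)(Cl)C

2-chloro-2-fluoro-4-methylnon-4-ene

The longest chain bearing the multiple bond is 9 carbons long (nonane).
The chain contains a C=C double bond, so the unsaturation ending is -ene.
The numbering direction is chosen so that numbering from this end puts the double bond at C-4 rather than C-5.
With this numbering: the double bond between C-4 and C-5; a chloro group at C-2; a fluoro group at C-2; a methyl group at C-4.
The substituents are ordered alphabetically, ignoring any di-/tri- multipliers.
Putting it together: 2-chloro-2-fluoro-4-methylnon-4-ene.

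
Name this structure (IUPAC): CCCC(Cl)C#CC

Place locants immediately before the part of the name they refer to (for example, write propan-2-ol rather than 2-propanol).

Counting along the main chain through the multiple bond gives 7 carbons: the parent is heptane.
A C≡C triple bond in the chain gives the infix -yne-.
Number the chain so that numbering from this end puts the triple bond at C-2 rather than C-5.
With this numbering: the triple bond between C-2 and C-3; a chloro group at C-4.
Putting it together: 4-chlorohept-2-yne.

4-chlorohept-2-yne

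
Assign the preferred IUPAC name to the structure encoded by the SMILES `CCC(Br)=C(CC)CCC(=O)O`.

5-bromo-4-ethylhept-4-enoic acid

The longest carbon chain that includes the –COOH group and the multiple bond has 7 carbons, so the parent hydride is heptane.
A carboxylic acid (terminal –COOH) is the principal characteristic group, giving the suffix -oic acid.
A C=C double bond in the chain gives the infix -ene-.
Number the chain so that the carboxylic acid carbon is C-1 by definition.
That gives the double bond between C-4 and C-5; a bromo group at C-5; an ethyl group at C-4.
Substituent prefixes are cited in alphabetical order (multiplying prefixes like di-/tri- are ignored for ordering).
The name is 5-bromo-4-ethylhept-4-enoic acid.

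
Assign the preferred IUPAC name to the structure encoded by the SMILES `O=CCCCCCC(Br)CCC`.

7-bromodecanal

The longest carbon chain that includes the –CHO group has 10 carbons, so the parent hydride is decane.
The highest-priority functional group is an aldehyde (terminal –CHO), so the name ends in -al.
The numbering direction is chosen so that the aldehyde carbon is C-1 by definition.
That gives a bromo group at C-7.
Putting it together: 7-bromodecanal.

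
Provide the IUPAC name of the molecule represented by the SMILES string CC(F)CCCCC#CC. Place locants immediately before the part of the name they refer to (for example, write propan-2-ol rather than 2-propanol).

The longest chain bearing the multiple bond is 9 carbons long (nonane).
There is one C≡C triple bond, indicated by the ending -yne.
Number the chain so that numbering from this end puts the triple bond at C-2 rather than C-7.
That gives the triple bond between C-2 and C-3; a fluoro group at C-8.
Assembling the pieces gives 8-fluoronon-2-yne.

8-fluoronon-2-yne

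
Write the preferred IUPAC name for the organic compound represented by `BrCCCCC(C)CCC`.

1-bromo-5-methyloctane

The parent chain contains 8 carbons (octane).
Number the chain so that the substituent locant set {1,5} is lower than {4,8} at the first point of difference.
This places a bromo group at C-1; a methyl group at C-5.
Prefixes are listed alphabetically: bromo, methyl.
Putting it together: 1-bromo-5-methyloctane.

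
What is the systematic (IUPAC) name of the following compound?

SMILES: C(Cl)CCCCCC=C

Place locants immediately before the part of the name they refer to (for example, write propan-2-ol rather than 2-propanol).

The longest chain bearing the multiple bond is 8 carbons long (octane).
There is one C=C double bond, indicated by the ending -ene.
Number the chain so that numbering from this end puts the double bond at C-1 rather than C-7.
That gives the double bond between C-1 and C-2; a chloro group at C-8.
The name is 8-chlorooct-1-ene.

8-chlorooct-1-ene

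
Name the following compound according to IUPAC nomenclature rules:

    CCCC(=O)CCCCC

The longest chain bearing the carbonyl is 9 carbons long (nonane).
The principal characteristic group is a ketone (C=O on an internal carbon), named with the suffix -one.
The numbering direction is chosen so that numbering from this end puts the carbonyl group at C-4 rather than C-6.
With this numbering: the carbonyl at C-4.
The name is nonan-4-one.

nonan-4-one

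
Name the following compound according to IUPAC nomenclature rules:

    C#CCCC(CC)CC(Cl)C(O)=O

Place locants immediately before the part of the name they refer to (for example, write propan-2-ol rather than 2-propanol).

The longest chain bearing the –COOH group and the multiple bond is 8 carbons long (octane).
The highest-priority functional group is a carboxylic acid (terminal –COOH), so the name ends in -oic acid.
A C≡C triple bond in the chain gives the infix -yne-.
Choose the numbering such that the carboxylic acid carbon is C-1 by definition.
This places the triple bond between C-7 and C-8; a chloro group at C-2; an ethyl group at C-4.
The substituents are ordered alphabetically, ignoring any di-/tri- multipliers.
The name is 2-chloro-4-ethyloct-7-ynoic acid.

2-chloro-4-ethyloct-7-ynoic acid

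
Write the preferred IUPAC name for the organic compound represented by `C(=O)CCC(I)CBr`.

The longest carbon chain that includes the –CHO group has 5 carbons, so the parent hydride is pentane.
An aldehyde (terminal –CHO) is the principal characteristic group, giving the suffix -al.
The numbering direction is chosen so that the aldehyde carbon is C-1 by definition.
This places a bromo group at C-5; an iodo group at C-4.
The substituents are ordered alphabetically, ignoring any di-/tri- multipliers.
Assembling the pieces gives 5-bromo-4-iodopentanal.

5-bromo-4-iodopentanal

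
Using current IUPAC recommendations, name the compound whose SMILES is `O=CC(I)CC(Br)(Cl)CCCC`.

The longest carbon chain that includes the –CHO group has 8 carbons, so the parent hydride is octane.
The principal characteristic group is an aldehyde (terminal –CHO), named with the suffix -al.
Number the chain so that the aldehyde carbon is C-1 by definition.
With this numbering: a bromo group at C-4; a chloro group at C-4; an iodo group at C-2.
Prefixes are listed alphabetically: bromo, chloro, iodo.
Putting it together: 4-bromo-4-chloro-2-iodooctanal.

4-bromo-4-chloro-2-iodooctanal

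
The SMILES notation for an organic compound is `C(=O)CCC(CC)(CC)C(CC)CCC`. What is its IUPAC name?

4,4,5-triethyloctanal

The longest chain bearing the –CHO group is 8 carbons long (octane).
The highest-priority functional group is an aldehyde (terminal –CHO), so the name ends in -al.
Choose the numbering such that the aldehyde carbon is C-1 by definition.
This places ethyl groups at C-4 (×2) and C-5.
Assembling the pieces gives 4,4,5-triethyloctanal.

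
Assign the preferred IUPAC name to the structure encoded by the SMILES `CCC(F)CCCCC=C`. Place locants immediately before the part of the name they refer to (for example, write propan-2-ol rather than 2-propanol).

The longest chain bearing the multiple bond is 9 carbons long (nonane).
The chain contains a C=C double bond, so the unsaturation ending is -ene.
Choose the numbering such that numbering from this end puts the double bond at C-1 rather than C-8.
This places the double bond between C-1 and C-2; a fluoro group at C-7.
Putting it together: 7-fluoronon-1-ene.

7-fluoronon-1-ene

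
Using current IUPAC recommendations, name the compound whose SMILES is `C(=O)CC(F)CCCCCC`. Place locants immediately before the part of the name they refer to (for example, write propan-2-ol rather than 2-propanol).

3-fluorononanal

The longest carbon chain that includes the –CHO group has 9 carbons, so the parent hydride is nonane.
An aldehyde (terminal –CHO) is the principal characteristic group, giving the suffix -al.
Choose the numbering such that the aldehyde carbon is C-1 by definition.
This places a fluoro group at C-3.
Putting it together: 3-fluorononanal.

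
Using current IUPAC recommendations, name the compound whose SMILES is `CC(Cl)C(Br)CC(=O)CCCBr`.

1,6-dibromo-7-chlorooctan-4-one

The longest carbon chain that includes the carbonyl has 8 carbons, so the parent hydride is octane.
A ketone (C=O on an internal carbon) is the principal characteristic group, giving the suffix -one.
Number the chain so that numbering from this end puts the carbonyl group at C-4 rather than C-5.
With this numbering: the carbonyl at C-4; bromo groups at C-1 and C-6; a chloro group at C-7.
Substituent prefixes are cited in alphabetical order (multiplying prefixes like di-/tri- are ignored for ordering).
Assembling the pieces gives 1,6-dibromo-7-chlorooctan-4-one.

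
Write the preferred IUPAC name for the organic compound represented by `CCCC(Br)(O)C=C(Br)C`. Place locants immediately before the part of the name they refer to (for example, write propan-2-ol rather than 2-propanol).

2,4-dibromohept-2-en-4-ol

The longest chain bearing the –OH group and the multiple bond is 7 carbons long (heptane).
The principal characteristic group is an alcohol (–OH), named with the suffix -ol.
The chain contains a C=C double bond, so the unsaturation ending is -ene.
Number the chain so that numbering from this end puts the double bond at C-2 rather than C-5.
That gives the hydroxyl at C-4; the double bond between C-2 and C-3; bromo groups at C-2 and C-4.
The name is 2,4-dibromohept-2-en-4-ol.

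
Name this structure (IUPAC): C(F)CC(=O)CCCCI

1-fluoro-7-iodoheptan-3-one

The longest carbon chain that includes the carbonyl has 7 carbons, so the parent hydride is heptane.
The principal characteristic group is a ketone (C=O on an internal carbon), named with the suffix -one.
Number the chain so that numbering from this end puts the carbonyl group at C-3 rather than C-5.
This places the carbonyl at C-3; a fluoro group at C-1; an iodo group at C-7.
The substituents are ordered alphabetically, ignoring any di-/tri- multipliers.
Putting it together: 1-fluoro-7-iodoheptan-3-one.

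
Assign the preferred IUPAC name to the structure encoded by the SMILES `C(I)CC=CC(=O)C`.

6-iodohex-3-en-2-one

Counting along the main chain through the carbonyl and the multiple bond gives 6 carbons: the parent is hexane.
A ketone (C=O on an internal carbon) is the principal characteristic group, giving the suffix -one.
The chain contains a C=C double bond, so the unsaturation ending is -ene.
Number the chain so that numbering from this end puts the carbonyl group at C-2 rather than C-5.
With this numbering: the carbonyl at C-2; the double bond between C-3 and C-4; an iodo group at C-6.
Assembling the pieces gives 6-iodohex-3-en-2-one.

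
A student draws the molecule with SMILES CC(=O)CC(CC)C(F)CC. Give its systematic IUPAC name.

4-ethyl-5-fluoroheptan-2-one

Counting along the main chain through the carbonyl gives 7 carbons: the parent is heptane.
A ketone (C=O on an internal carbon) is the principal characteristic group, giving the suffix -one.
Number the chain so that numbering from this end puts the carbonyl group at C-2 rather than C-6.
That gives the carbonyl at C-2; an ethyl group at C-4; a fluoro group at C-5.
The substituents are ordered alphabetically, ignoring any di-/tri- multipliers.
Putting it together: 4-ethyl-5-fluoroheptan-2-one.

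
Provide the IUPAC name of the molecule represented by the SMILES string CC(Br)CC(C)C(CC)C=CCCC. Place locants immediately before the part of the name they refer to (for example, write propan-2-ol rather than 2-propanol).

9-bromo-6-ethyl-7-methyldec-4-ene

The longest chain bearing the multiple bond is 10 carbons long (decane).
A C=C double bond in the chain gives the infix -ene-.
Number the chain so that numbering from this end puts the double bond at C-4 rather than C-6.
This places the double bond between C-4 and C-5; a bromo group at C-9; an ethyl group at C-6; a methyl group at C-7.
The substituents are ordered alphabetically, ignoring any di-/tri- multipliers.
Assembling the pieces gives 9-bromo-6-ethyl-7-methyldec-4-ene.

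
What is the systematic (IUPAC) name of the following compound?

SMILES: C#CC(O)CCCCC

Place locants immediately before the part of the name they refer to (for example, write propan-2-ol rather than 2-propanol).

The longest chain bearing the –OH group and the multiple bond is 8 carbons long (octane).
An alcohol (–OH) is the principal characteristic group, giving the suffix -ol.
There is one C≡C triple bond, indicated by the ending -yne.
The numbering direction is chosen so that numbering from this end puts the hydroxyl group at C-3 rather than C-6.
This places the hydroxyl at C-3; the triple bond between C-1 and C-2.
Putting it together: oct-1-yn-3-ol.

oct-1-yn-3-ol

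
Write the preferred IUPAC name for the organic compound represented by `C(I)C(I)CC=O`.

3,4-diiodobutanal

Counting along the main chain through the –CHO group gives 4 carbons: the parent is butane.
The principal characteristic group is an aldehyde (terminal –CHO), named with the suffix -al.
The numbering direction is chosen so that the aldehyde carbon is C-1 by definition.
This places iodo groups at C-3 and C-4.
The name is 3,4-diiodobutanal.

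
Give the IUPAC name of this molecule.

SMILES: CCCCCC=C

Counting along the main chain through the multiple bond gives 7 carbons: the parent is heptane.
A C=C double bond in the chain gives the infix -ene-.
Number the chain so that numbering from this end puts the double bond at C-1 rather than C-6.
That gives the double bond between C-1 and C-2.
Putting it together: hept-1-ene.

hept-1-ene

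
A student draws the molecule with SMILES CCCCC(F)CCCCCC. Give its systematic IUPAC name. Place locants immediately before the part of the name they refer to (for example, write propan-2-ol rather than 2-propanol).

5-fluoroundecane

The longest carbon chain is 11 atoms: the parent is undecane.
Number the chain so that the substituent locant set {5} is lower than {7} at the first point of difference.
With this numbering: a fluoro group at C-5.
Putting it together: 5-fluoroundecane.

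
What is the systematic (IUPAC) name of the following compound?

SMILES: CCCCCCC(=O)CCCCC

dodecan-6-one

Counting along the main chain through the carbonyl gives 12 carbons: the parent is dodecane.
A ketone (C=O on an internal carbon) is the principal characteristic group, giving the suffix -one.
Choose the numbering such that numbering from this end puts the carbonyl group at C-6 rather than C-7.
This places the carbonyl at C-6.
Putting it together: dodecan-6-one.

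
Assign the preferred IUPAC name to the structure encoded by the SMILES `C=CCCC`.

pent-1-ene

The longest chain bearing the multiple bond is 5 carbons long (pentane).
The chain contains a C=C double bond, so the unsaturation ending is -ene.
The numbering direction is chosen so that numbering from this end puts the double bond at C-1 rather than C-4.
With this numbering: the double bond between C-1 and C-2.
Assembling the pieces gives pent-1-ene.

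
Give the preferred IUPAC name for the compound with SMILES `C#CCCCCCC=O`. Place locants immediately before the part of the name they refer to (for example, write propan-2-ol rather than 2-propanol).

oct-7-ynal

The longest chain bearing the –CHO group and the multiple bond is 8 carbons long (octane).
The highest-priority functional group is an aldehyde (terminal –CHO), so the name ends in -al.
There is one C≡C triple bond, indicated by the ending -yne.
The numbering direction is chosen so that the aldehyde carbon is C-1 by definition.
That gives the triple bond between C-7 and C-8.
Assembling the pieces gives oct-7-ynal.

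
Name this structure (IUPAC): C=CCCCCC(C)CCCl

Counting along the main chain through the multiple bond gives 9 carbons: the parent is nonane.
There is one C=C double bond, indicated by the ending -ene.
The numbering direction is chosen so that numbering from this end puts the double bond at C-1 rather than C-8.
With this numbering: the double bond between C-1 and C-2; a chloro group at C-9; a methyl group at C-7.
Substituent prefixes are cited in alphabetical order (multiplying prefixes like di-/tri- are ignored for ordering).
Putting it together: 9-chloro-7-methylnon-1-ene.

9-chloro-7-methylnon-1-ene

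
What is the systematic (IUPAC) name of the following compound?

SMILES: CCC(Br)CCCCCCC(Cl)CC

3-bromo-10-chlorododecane

The parent chain contains 12 carbons (dodecane).
Choose the numbering such that the locant sets are identical either way, so the alphabetically earlier bromo substituent takes the lower locant (3 rather than 10).
This places a bromo group at C-3; a chloro group at C-10.
The substituents are ordered alphabetically, ignoring any di-/tri- multipliers.
Assembling the pieces gives 3-bromo-10-chlorododecane.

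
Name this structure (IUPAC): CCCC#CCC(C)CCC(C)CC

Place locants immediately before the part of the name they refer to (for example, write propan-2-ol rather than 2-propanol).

7,10-dimethyldodec-4-yne

Counting along the main chain through the multiple bond gives 12 carbons: the parent is dodecane.
There is one C≡C triple bond, indicated by the ending -yne.
The numbering direction is chosen so that numbering from this end puts the triple bond at C-4 rather than C-8.
This places the triple bond between C-4 and C-5; methyl groups at C-7 and C-10.
The name is 7,10-dimethyldodec-4-yne.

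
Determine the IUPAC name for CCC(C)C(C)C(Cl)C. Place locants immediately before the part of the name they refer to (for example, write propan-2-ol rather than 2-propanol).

The longest carbon chain is 6 atoms: the parent is hexane.
Choose the numbering such that the substituent locant set {2,3,4} is lower than {3,4,5} at the first point of difference.
That gives a chloro group at C-2; methyl groups at C-3 and C-4.
Prefixes are listed alphabetically: chloro, methyl.
The name is 2-chloro-3,4-dimethylhexane.

2-chloro-3,4-dimethylhexane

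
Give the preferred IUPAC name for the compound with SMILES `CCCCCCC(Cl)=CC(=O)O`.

Counting along the main chain through the –COOH group and the multiple bond gives 9 carbons: the parent is nonane.
The highest-priority functional group is a carboxylic acid (terminal –COOH), so the name ends in -oic acid.
The chain contains a C=C double bond, so the unsaturation ending is -ene.
Number the chain so that the carboxylic acid carbon is C-1 by definition.
With this numbering: the double bond between C-2 and C-3; a chloro group at C-3.
Assembling the pieces gives 3-chloronon-2-enoic acid.

3-chloronon-2-enoic acid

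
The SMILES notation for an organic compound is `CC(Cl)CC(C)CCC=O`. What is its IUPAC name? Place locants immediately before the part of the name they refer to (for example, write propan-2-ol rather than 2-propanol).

6-chloro-4-methylheptanal

The longest chain bearing the –CHO group is 7 carbons long (heptane).
The highest-priority functional group is an aldehyde (terminal –CHO), so the name ends in -al.
Number the chain so that the aldehyde carbon is C-1 by definition.
With this numbering: a chloro group at C-6; a methyl group at C-4.
Substituent prefixes are cited in alphabetical order (multiplying prefixes like di-/tri- are ignored for ordering).
Assembling the pieces gives 6-chloro-4-methylheptanal.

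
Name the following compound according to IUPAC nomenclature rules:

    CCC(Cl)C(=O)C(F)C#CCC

3-chloro-5-fluoronon-6-yn-4-one

Counting along the main chain through the carbonyl and the multiple bond gives 9 carbons: the parent is nonane.
The principal characteristic group is a ketone (C=O on an internal carbon), named with the suffix -one.
There is one C≡C triple bond, indicated by the ending -yne.
Number the chain so that numbering from this end puts the carbonyl group at C-4 rather than C-6.
With this numbering: the carbonyl at C-4; the triple bond between C-6 and C-7; a chloro group at C-3; a fluoro group at C-5.
Prefixes are listed alphabetically: chloro, fluoro.
The name is 3-chloro-5-fluoronon-6-yn-4-one.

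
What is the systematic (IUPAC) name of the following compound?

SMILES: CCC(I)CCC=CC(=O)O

Counting along the main chain through the –COOH group and the multiple bond gives 8 carbons: the parent is octane.
The principal characteristic group is a carboxylic acid (terminal –COOH), named with the suffix -oic acid.
A C=C double bond in the chain gives the infix -ene-.
The numbering direction is chosen so that the carboxylic acid carbon is C-1 by definition.
This places the double bond between C-2 and C-3; an iodo group at C-6.
Assembling the pieces gives 6-iodooct-2-enoic acid.

6-iodooct-2-enoic acid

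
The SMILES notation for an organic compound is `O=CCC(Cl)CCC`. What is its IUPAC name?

3-chlorohexanal

The longest carbon chain that includes the –CHO group has 6 carbons, so the parent hydride is hexane.
The highest-priority functional group is an aldehyde (terminal –CHO), so the name ends in -al.
Choose the numbering such that the aldehyde carbon is C-1 by definition.
That gives a chloro group at C-3.
Putting it together: 3-chlorohexanal.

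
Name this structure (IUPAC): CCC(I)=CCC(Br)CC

Counting along the main chain through the multiple bond gives 8 carbons: the parent is octane.
The chain contains a C=C double bond, so the unsaturation ending is -ene.
Number the chain so that numbering from this end puts the double bond at C-3 rather than C-5.
This places the double bond between C-3 and C-4; a bromo group at C-6; an iodo group at C-3.
The substituents are ordered alphabetically, ignoring any di-/tri- multipliers.
Putting it together: 6-bromo-3-iodooct-3-ene.

6-bromo-3-iodooct-3-ene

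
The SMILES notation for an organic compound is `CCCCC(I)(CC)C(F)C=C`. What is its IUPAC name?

4-ethyl-3-fluoro-4-iodooct-1-ene

Counting along the main chain through the multiple bond gives 8 carbons: the parent is octane.
A C=C double bond in the chain gives the infix -ene-.
The numbering direction is chosen so that numbering from this end puts the double bond at C-1 rather than C-7.
This places the double bond between C-1 and C-2; an ethyl group at C-4; a fluoro group at C-3; an iodo group at C-4.
The substituents are ordered alphabetically, ignoring any di-/tri- multipliers.
Assembling the pieces gives 4-ethyl-3-fluoro-4-iodooct-1-ene.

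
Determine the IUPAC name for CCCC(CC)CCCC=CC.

Counting along the main chain through the multiple bond gives 10 carbons: the parent is decane.
A C=C double bond in the chain gives the infix -ene-.
Number the chain so that numbering from this end puts the double bond at C-2 rather than C-8.
This places the double bond between C-2 and C-3; an ethyl group at C-7.
Putting it together: 7-ethyldec-2-ene.

7-ethyldec-2-ene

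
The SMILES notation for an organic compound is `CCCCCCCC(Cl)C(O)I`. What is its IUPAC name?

2-chloro-1-iodononan-1-ol

The longest carbon chain that includes the –OH group has 9 carbons, so the parent hydride is nonane.
The highest-priority functional group is an alcohol (–OH), so the name ends in -ol.
Number the chain so that numbering from this end puts the hydroxyl group at C-1 rather than C-9.
This places the hydroxyl at C-1; a chloro group at C-2; an iodo group at C-1.
Prefixes are listed alphabetically: chloro, iodo.
Putting it together: 2-chloro-1-iodononan-1-ol.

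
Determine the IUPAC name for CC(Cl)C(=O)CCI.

The longest carbon chain that includes the carbonyl has 5 carbons, so the parent hydride is pentane.
A ketone (C=O on an internal carbon) is the principal characteristic group, giving the suffix -one.
Choose the numbering such that the substituent locant set {1,4} is lower than {2,5} at the first point of difference.
With this numbering: the carbonyl at C-3; a chloro group at C-4; an iodo group at C-1.
Prefixes are listed alphabetically: chloro, iodo.
The name is 4-chloro-1-iodopentan-3-one.

4-chloro-1-iodopentan-3-one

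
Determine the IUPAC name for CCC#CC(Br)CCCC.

The longest chain bearing the multiple bond is 9 carbons long (nonane).
The chain contains a C≡C triple bond, so the unsaturation ending is -yne.
The numbering direction is chosen so that numbering from this end puts the triple bond at C-3 rather than C-6.
This places the triple bond between C-3 and C-4; a bromo group at C-5.
The name is 5-bromonon-3-yne.

5-bromonon-3-yne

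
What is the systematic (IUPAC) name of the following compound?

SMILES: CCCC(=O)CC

The longest chain bearing the carbonyl is 6 carbons long (hexane).
The principal characteristic group is a ketone (C=O on an internal carbon), named with the suffix -one.
Choose the numbering such that numbering from this end puts the carbonyl group at C-3 rather than C-4.
That gives the carbonyl at C-3.
Putting it together: hexan-3-one.

hexan-3-one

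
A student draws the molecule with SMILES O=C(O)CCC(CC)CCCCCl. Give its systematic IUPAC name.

The longest chain bearing the –COOH group is 8 carbons long (octane).
A carboxylic acid (terminal –COOH) is the principal characteristic group, giving the suffix -oic acid.
The numbering direction is chosen so that the carboxylic acid carbon is C-1 by definition.
With this numbering: a chloro group at C-8; an ethyl group at C-4.
The substituents are ordered alphabetically, ignoring any di-/tri- multipliers.
Putting it together: 8-chloro-4-ethyloctanoic acid.

8-chloro-4-ethyloctanoic acid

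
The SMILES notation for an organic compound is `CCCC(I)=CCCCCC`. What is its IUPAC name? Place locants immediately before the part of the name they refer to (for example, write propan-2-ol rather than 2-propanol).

4-iododec-4-ene

Counting along the main chain through the multiple bond gives 10 carbons: the parent is decane.
A C=C double bond in the chain gives the infix -ene-.
Number the chain so that numbering from this end puts the double bond at C-4 rather than C-6.
This places the double bond between C-4 and C-5; an iodo group at C-4.
Putting it together: 4-iododec-4-ene.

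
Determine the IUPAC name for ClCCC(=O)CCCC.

1-chloroheptan-3-one

The longest chain bearing the carbonyl is 7 carbons long (heptane).
A ketone (C=O on an internal carbon) is the principal characteristic group, giving the suffix -one.
Choose the numbering such that numbering from this end puts the carbonyl group at C-3 rather than C-5.
That gives the carbonyl at C-3; a chloro group at C-1.
Putting it together: 1-chloroheptan-3-one.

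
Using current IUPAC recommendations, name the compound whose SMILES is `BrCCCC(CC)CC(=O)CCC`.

Counting along the main chain through the carbonyl gives 9 carbons: the parent is nonane.
The principal characteristic group is a ketone (C=O on an internal carbon), named with the suffix -one.
Number the chain so that numbering from this end puts the carbonyl group at C-4 rather than C-6.
That gives the carbonyl at C-4; a bromo group at C-9; an ethyl group at C-6.
The substituents are ordered alphabetically, ignoring any di-/tri- multipliers.
Putting it together: 9-bromo-6-ethylnonan-4-one.

9-bromo-6-ethylnonan-4-one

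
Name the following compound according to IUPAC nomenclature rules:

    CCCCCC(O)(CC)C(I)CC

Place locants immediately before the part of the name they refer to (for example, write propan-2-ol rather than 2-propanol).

4-ethyl-3-iodononan-4-ol

Counting along the main chain through the –OH group gives 9 carbons: the parent is nonane.
An alcohol (–OH) is the principal characteristic group, giving the suffix -ol.
Choose the numbering such that numbering from this end puts the hydroxyl group at C-4 rather than C-6.
This places the hydroxyl at C-4; an ethyl group at C-4; an iodo group at C-3.
Prefixes are listed alphabetically: ethyl, iodo.
Assembling the pieces gives 4-ethyl-3-iodononan-4-ol.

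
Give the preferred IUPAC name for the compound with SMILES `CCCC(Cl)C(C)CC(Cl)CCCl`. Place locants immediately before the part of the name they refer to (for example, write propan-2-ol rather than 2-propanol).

1,3,6-trichloro-5-methylnonane

The longest carbon chain is 9 atoms: the parent is nonane.
Choose the numbering such that the substituent locant set {1,3,5,6} is lower than {4,5,7,9} at the first point of difference.
This places chloro groups at C-1 and C-3 and C-6; a methyl group at C-5.
Prefixes are listed alphabetically: chloro, methyl.
Putting it together: 1,3,6-trichloro-5-methylnonane.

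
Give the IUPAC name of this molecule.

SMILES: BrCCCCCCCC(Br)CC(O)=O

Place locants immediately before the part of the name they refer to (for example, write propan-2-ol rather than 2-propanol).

3,10-dibromodecanoic acid

The longest carbon chain that includes the –COOH group has 10 carbons, so the parent hydride is decane.
The principal characteristic group is a carboxylic acid (terminal –COOH), named with the suffix -oic acid.
Number the chain so that the carboxylic acid carbon is C-1 by definition.
That gives bromo groups at C-3 and C-10.
Assembling the pieces gives 3,10-dibromodecanoic acid.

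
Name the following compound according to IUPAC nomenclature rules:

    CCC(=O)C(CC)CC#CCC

4-ethylnon-6-yn-3-one

The longest chain bearing the carbonyl and the multiple bond is 9 carbons long (nonane).
The highest-priority functional group is a ketone (C=O on an internal carbon), so the name ends in -one.
There is one C≡C triple bond, indicated by the ending -yne.
The numbering direction is chosen so that numbering from this end puts the carbonyl group at C-3 rather than C-7.
This places the carbonyl at C-3; the triple bond between C-6 and C-7; an ethyl group at C-4.
Putting it together: 4-ethylnon-6-yn-3-one.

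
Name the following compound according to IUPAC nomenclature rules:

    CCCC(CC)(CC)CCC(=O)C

5,5-diethyloctan-2-one

Counting along the main chain through the carbonyl gives 8 carbons: the parent is octane.
The highest-priority functional group is a ketone (C=O on an internal carbon), so the name ends in -one.
The numbering direction is chosen so that numbering from this end puts the carbonyl group at C-2 rather than C-7.
This places the carbonyl at C-2; two ethyl groups at C-5.
Putting it together: 5,5-diethyloctan-2-one.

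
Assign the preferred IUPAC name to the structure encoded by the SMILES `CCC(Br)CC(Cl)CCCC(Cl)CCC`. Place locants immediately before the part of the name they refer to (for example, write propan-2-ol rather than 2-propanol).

The parent chain contains 12 carbons (dodecane).
Choose the numbering such that the substituent locant set {3,5,9} is lower than {4,8,10} at the first point of difference.
This places a bromo group at C-3; chloro groups at C-5 and C-9.
The substituents are ordered alphabetically, ignoring any di-/tri- multipliers.
The name is 3-bromo-5,9-dichlorododecane.

3-bromo-5,9-dichlorododecane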